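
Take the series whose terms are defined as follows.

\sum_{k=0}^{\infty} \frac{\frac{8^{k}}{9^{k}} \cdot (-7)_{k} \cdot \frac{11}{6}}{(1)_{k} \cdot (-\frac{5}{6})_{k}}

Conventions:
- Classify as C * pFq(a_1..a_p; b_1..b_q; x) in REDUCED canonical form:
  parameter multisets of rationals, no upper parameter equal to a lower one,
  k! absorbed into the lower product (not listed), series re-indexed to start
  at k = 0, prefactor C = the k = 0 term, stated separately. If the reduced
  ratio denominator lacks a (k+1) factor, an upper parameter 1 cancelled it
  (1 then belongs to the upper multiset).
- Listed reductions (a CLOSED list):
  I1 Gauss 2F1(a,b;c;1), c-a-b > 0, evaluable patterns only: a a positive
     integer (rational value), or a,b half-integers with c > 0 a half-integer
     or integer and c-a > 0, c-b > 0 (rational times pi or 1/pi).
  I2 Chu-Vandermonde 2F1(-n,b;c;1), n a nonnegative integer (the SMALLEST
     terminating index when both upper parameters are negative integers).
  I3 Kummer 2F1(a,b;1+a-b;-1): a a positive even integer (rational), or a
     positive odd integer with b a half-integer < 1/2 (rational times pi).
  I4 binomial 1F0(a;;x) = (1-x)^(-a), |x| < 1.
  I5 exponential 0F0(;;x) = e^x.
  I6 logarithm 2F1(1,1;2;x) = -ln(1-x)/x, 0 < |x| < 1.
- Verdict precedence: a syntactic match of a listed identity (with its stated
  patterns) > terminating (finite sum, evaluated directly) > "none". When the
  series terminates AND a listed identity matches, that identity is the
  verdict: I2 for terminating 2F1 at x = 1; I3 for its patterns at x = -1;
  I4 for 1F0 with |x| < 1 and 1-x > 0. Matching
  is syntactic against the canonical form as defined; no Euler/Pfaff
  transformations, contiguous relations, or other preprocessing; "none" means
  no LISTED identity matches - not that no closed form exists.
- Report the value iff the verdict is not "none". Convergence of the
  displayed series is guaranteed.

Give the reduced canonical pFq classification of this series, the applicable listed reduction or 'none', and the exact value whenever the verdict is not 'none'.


Key step: t_0 = \frac{11}{6} here, and (1)_k (C = 11/6, x = 8/9) is k! itself.
Step ratio: r(k) = \frac{8}{9} * (k-7) / [(k-\frac{5}{6}) (k+1)] ; factor over Q: parameters, x = \frac{8}{9}, and C = \frac{11}{6}.

x = \frac{8}{9} here; the reduced form reads 1F1, upper {-7}, lower {-\frac{5}{6}}, C = \frac{11}{6}. Verdict: terminating. (-7)_k vanishes past k = 7, leaving a 8-term sum, computed directly. Value: -\frac{379695408257}{17583151950}.


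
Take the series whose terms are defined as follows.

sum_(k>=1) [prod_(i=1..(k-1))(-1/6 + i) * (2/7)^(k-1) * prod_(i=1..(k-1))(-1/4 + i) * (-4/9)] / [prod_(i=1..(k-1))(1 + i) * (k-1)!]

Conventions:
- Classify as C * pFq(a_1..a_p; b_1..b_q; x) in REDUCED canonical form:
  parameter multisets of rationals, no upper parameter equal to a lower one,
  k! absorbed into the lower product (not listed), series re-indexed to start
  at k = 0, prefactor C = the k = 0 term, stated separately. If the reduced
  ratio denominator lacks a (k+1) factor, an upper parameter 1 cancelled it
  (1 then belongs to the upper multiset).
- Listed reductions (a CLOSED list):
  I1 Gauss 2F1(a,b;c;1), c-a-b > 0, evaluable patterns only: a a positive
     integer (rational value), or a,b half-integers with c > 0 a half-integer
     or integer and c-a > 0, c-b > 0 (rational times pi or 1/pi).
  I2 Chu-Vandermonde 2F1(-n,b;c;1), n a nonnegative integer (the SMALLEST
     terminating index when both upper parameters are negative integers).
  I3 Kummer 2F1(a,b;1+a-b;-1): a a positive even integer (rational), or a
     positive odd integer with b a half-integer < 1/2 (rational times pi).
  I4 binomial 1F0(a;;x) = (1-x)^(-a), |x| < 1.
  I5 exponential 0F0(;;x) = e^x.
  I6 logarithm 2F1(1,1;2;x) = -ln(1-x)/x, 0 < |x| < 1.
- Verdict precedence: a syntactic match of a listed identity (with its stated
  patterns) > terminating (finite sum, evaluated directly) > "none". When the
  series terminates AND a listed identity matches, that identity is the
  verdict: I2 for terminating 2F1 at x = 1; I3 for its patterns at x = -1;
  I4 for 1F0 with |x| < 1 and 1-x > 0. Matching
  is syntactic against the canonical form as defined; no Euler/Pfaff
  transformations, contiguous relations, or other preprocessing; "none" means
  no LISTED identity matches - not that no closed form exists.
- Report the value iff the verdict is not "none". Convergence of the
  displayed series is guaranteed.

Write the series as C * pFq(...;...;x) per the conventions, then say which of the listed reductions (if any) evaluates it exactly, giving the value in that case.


Key step: t_0 being -4/9, the running product (C = -4/9, x = 2/7) telescopes to a rising factorial.
Adjacent-term ratio: r(k) = (2/7) * (k+3/4) (k+5/6) / [(k+2) (k+1)] - rational in k. x = (2/7); t_0 = -4/9; negate the roots.

x = 2/7 here; the reduced form reads 2F1, upper {3/4, 5/6}, lower {2}, C = -4/9. Verdict: none (x = 2/7): each listed identity misses the multisets {3/4, 5/6} ; {2}.


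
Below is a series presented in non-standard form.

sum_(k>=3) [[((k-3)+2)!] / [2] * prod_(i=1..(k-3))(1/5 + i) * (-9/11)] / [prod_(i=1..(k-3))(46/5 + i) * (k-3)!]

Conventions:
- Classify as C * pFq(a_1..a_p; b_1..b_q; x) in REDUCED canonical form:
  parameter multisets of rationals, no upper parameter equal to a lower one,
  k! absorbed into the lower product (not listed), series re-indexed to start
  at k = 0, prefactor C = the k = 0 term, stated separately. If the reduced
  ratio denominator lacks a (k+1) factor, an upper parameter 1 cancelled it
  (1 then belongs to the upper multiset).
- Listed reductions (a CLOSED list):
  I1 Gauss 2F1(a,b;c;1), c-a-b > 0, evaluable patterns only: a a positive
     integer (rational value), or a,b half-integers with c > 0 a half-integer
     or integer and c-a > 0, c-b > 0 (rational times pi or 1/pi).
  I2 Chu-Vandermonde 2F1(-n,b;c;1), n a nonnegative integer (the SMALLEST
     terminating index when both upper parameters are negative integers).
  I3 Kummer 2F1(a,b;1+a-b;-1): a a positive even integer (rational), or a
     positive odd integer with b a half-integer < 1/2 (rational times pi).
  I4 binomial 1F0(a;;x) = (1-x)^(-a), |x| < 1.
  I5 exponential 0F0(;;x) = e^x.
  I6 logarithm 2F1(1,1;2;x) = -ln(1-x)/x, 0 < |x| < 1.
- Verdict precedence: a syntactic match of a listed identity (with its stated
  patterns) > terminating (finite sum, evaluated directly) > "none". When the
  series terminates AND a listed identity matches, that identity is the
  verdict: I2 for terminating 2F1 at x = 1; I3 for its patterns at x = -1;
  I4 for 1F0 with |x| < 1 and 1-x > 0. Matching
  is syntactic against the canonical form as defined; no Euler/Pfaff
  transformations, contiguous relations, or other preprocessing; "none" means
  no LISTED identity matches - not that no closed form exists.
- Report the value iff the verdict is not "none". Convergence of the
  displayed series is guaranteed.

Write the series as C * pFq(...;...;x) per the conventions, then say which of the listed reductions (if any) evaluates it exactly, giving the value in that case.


This is -9/11 * 2F1(6/5, 3; 51/5; 1) in reduced canonical form. Verdict at x = 1: Gauss (I1, integer-parameter pattern) matches (x = 1: the Gamma ratio telescopes since c-a-b = 6 > 0 and a = 3 in Z>0). Sum: -25461/19250.

Key observation: with t_0 = -9/11, the running product (prefactor -9/11) telescopes to a rising factorial.
Term ratio: r(k) = 1 * (k+6/5) (k+3) / [(k+51/5) (k+1)] ; factor over Q: parameters, x = 1, and C = -9/11.


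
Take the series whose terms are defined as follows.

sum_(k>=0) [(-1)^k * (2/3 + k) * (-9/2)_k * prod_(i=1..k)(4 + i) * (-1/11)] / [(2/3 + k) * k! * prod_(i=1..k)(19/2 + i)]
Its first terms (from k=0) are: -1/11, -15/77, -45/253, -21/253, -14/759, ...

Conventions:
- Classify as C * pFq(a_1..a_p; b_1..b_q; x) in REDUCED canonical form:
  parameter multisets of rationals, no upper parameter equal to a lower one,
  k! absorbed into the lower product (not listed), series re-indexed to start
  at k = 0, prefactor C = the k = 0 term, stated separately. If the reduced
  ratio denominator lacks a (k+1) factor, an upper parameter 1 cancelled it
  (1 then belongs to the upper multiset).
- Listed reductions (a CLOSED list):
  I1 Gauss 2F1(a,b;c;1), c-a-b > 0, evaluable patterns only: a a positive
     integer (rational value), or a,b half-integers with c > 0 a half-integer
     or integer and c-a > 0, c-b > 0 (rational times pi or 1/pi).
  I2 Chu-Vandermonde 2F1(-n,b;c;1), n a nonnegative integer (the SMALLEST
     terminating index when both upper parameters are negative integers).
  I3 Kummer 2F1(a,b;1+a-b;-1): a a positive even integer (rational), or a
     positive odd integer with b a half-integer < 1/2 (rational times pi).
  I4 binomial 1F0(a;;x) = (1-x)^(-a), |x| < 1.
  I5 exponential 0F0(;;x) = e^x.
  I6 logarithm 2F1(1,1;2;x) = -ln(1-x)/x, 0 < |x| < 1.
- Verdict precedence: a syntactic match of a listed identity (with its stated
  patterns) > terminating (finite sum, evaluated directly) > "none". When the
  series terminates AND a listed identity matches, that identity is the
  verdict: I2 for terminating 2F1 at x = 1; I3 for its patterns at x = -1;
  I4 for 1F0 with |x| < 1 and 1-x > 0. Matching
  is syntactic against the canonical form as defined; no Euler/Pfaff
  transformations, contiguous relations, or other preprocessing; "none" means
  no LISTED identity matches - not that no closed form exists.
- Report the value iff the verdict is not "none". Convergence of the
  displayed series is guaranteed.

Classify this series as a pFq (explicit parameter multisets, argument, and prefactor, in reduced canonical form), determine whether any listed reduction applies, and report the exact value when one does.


x = -1 here; the reduced form reads 2F1, upper {-9/2, 5}, lower {21/2}, C = -1/11. Verdict: Kummer (I3) fires (x = -1; c = 21/2 equals 1+a-b for upper {-9/2, 5}: listed pattern). Hence: (-188955/1048576) * pi.

Structural cue: t_0 being -1/11, the lower running product (prefactor -1/11) is a rising factorial.
Ratio: r(k) = (-1) * (k-9/2) (k+5) / [(k+21/2) (k+1)] - rational in k, leading ratio (-1); with t_0 = -1/11, classification follows.


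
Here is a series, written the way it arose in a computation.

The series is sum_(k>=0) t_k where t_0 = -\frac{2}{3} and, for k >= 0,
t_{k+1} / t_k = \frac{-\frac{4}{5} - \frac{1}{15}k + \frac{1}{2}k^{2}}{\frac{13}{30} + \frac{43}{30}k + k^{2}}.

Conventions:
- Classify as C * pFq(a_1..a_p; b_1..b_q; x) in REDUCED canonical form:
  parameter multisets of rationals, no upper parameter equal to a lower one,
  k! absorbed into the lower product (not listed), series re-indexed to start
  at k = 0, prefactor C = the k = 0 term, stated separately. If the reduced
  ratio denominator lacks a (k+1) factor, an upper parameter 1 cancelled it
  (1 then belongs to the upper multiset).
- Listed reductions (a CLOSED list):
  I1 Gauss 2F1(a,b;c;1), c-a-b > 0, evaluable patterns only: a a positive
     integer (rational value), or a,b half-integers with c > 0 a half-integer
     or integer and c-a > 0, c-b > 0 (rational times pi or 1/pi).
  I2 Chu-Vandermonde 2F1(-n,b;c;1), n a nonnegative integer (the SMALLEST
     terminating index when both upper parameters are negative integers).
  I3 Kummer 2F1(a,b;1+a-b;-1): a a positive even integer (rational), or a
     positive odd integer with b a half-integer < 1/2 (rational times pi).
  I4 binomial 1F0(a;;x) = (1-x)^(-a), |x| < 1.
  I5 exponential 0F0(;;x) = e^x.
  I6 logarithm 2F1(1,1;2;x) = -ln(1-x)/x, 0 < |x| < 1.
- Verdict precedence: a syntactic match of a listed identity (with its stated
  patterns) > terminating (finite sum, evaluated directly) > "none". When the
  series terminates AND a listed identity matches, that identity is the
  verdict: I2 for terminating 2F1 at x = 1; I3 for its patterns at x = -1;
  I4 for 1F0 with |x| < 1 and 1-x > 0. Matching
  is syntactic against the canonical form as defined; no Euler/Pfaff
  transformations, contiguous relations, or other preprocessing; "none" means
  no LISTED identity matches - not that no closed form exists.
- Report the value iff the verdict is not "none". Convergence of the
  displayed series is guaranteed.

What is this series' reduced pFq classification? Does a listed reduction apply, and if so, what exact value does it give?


With C = -\frac{2}{3}: the canonical form is 2F1(-\frac{4}{3}, \frac{6}{5}; \frac{13}{30}; \frac{1}{2}). Verdict: none here - no I1-I6 shape fits x = \frac{1}{2} with lower {\frac{13}{30}}.

First insight: with t_0 = -\frac{2}{3}, factor the ratio over Q (C = -2/3): negated roots = parameters.
Term ratio: r(k) = \frac{1}{2} * (k-\frac{4}{3}) (k+\frac{6}{5}) / [(k+\frac{13}{30}) (k+1)] - rational in k. x = \frac{1}{2}; t_0 = -\frac{2}{3}; negate the roots.


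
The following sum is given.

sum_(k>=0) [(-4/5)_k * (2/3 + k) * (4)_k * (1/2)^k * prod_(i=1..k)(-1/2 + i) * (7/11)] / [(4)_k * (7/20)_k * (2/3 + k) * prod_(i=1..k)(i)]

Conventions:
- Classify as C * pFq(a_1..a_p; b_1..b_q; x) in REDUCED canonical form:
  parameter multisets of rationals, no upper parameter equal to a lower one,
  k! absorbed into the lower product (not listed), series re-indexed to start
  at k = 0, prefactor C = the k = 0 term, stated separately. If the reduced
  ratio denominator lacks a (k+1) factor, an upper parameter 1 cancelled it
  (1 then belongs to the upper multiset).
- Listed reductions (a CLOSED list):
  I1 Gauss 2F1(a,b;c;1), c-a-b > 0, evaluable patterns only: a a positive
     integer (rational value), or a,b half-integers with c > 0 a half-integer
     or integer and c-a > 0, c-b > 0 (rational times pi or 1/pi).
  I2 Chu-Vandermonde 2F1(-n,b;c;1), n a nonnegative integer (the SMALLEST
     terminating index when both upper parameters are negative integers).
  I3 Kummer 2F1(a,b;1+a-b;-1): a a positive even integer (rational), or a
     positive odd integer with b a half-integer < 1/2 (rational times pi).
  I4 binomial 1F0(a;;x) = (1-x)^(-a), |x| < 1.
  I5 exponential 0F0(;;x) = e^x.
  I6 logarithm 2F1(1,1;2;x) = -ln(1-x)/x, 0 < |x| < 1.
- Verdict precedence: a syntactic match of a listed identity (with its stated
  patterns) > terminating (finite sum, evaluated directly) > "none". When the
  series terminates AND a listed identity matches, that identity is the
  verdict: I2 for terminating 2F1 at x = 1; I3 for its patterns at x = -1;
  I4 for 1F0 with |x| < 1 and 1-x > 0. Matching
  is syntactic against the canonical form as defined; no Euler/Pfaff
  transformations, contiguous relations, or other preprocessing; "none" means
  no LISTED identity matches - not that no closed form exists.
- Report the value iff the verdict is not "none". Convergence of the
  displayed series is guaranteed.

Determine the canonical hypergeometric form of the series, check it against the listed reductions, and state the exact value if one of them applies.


This is 7/11 * 2F1(-4/5, 1/2; 7/20; 1/2) in reduced canonical form. Verdict: none here - no I1-I6 shape fits x = 1/2 with lower {7/20}.

Key observation: x = (1/2) and the factor k + 2/3 cancels (top and bottom), leaving C = 7/11.
Step ratio: r(k) = (1/2) * (k-4/5) (k+1/2) / [(k+7/20) (k+1)] - rational in k, leading ratio (1/2); with t_0 = 7/11, classification follows.


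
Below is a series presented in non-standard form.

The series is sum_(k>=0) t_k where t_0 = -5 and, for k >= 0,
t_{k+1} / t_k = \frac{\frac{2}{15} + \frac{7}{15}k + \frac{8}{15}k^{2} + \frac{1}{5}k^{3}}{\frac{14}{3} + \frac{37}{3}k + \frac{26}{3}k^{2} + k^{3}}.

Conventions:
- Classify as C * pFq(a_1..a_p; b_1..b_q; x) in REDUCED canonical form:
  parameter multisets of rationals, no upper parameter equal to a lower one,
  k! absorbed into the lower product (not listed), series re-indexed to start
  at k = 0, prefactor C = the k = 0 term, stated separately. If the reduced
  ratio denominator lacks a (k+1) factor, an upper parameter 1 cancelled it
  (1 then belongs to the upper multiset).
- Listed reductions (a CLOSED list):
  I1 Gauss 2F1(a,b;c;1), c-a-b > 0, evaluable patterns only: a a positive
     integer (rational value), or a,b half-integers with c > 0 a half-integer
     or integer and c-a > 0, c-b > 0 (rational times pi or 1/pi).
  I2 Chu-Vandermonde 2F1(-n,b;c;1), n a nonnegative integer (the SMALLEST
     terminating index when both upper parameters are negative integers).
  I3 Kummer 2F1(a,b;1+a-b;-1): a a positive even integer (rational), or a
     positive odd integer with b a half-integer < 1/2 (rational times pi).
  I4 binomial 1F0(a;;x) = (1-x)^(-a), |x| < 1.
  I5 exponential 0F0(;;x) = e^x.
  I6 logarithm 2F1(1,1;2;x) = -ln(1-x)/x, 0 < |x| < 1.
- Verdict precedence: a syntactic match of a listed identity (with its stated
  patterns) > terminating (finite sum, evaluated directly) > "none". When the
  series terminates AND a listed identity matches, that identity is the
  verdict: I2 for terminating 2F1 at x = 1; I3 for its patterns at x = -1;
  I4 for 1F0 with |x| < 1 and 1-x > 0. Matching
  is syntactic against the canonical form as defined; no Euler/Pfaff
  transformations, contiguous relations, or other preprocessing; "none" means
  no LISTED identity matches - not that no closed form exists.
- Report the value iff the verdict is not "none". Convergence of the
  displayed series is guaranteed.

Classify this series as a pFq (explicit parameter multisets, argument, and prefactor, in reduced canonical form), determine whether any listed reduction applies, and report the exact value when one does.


Structural cue: t_0 being -5, cancel k + 2/3 from the displayed ratio first; then C = -5, x = 1/5.
Term ratio: r(k) = \frac{1}{5} * (k+1) (k+1) / [(k+7) (k+1)] - poly over poly, x = \frac{1}{5} from leading terms; C = -5 at k = 0.

Prefactor -5, argument \frac{1}{5}: 2F1 with upper {1, 1} over lower {7}. Verdict: none - at argument \frac{1}{5} the multisets {1, 1} ; {7} match no listed identity.


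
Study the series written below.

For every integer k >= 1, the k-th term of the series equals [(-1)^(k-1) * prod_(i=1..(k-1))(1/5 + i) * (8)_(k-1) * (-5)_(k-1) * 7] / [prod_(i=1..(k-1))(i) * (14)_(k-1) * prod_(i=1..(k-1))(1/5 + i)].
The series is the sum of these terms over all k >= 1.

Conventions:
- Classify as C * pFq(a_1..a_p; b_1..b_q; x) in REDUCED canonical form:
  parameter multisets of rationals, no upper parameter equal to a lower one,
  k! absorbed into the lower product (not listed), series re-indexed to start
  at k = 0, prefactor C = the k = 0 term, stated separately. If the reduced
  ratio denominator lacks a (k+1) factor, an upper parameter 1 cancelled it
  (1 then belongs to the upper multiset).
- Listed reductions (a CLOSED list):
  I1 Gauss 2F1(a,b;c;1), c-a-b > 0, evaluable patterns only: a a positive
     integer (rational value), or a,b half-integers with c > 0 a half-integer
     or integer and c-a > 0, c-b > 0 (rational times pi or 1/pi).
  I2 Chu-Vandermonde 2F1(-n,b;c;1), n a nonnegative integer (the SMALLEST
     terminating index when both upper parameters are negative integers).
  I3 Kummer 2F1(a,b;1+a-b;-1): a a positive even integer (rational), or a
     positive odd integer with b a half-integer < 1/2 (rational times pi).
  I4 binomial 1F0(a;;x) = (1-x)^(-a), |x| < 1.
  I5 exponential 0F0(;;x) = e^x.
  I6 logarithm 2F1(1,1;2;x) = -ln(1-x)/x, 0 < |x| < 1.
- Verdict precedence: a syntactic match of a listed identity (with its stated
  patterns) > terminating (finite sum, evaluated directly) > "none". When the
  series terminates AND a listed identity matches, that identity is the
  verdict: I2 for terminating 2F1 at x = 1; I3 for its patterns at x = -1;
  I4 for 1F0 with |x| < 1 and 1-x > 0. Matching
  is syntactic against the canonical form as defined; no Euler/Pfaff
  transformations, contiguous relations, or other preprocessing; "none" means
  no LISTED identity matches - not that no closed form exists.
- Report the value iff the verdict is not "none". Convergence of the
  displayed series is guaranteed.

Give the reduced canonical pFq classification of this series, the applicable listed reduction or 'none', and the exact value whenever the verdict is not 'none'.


The tell: from the first term 7: the parameter 6/5 appears in both the upper and lower lists and cancels.
Ratio: r(k) = (-1) * (k-5) (k+8) / [(k+14) (k+1)] ; factor over Q: parameters, x = (-1), and C = 7.

The series (x = -1) is 2F1: upper {-5, 8}, lower {14}, prefactor 7. Verdict (x = -1): Kummer (I3) applies (x = -1; c = 14 equals 1+a-b for upper {-5, 8}: listed pattern). Sum: 143/2.


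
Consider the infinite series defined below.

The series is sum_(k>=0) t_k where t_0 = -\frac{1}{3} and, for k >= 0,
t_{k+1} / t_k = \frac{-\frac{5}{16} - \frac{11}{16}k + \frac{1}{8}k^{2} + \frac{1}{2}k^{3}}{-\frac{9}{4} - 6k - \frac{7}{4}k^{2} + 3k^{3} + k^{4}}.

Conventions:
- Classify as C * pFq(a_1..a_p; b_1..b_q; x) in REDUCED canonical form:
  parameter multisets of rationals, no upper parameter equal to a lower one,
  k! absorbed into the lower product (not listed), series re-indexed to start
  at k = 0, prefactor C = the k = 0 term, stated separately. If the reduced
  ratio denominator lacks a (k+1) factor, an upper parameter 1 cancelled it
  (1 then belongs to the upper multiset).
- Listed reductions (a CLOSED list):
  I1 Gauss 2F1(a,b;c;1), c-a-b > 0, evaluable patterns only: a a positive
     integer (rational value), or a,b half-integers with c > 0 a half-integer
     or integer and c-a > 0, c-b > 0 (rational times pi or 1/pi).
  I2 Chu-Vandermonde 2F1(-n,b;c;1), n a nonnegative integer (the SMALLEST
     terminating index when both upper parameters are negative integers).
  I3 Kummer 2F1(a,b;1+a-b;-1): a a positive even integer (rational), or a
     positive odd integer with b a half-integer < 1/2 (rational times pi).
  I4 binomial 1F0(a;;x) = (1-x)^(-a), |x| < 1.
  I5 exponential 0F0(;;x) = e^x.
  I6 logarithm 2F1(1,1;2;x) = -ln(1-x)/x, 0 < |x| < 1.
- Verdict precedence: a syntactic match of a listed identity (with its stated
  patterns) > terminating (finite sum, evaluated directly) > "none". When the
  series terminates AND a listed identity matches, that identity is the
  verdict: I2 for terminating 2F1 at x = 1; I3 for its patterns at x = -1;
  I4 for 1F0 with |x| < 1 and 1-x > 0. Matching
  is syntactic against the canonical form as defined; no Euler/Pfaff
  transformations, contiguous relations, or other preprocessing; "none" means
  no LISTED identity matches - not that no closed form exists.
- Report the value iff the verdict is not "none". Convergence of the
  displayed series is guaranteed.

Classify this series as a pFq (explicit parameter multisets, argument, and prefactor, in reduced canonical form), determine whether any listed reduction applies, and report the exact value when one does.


Prefactor -\frac{1}{3}, argument \frac{1}{2}: 2F2 with upper {-\frac{5}{4}, 1} over lower {-\frac{3}{2}, 3}. Verdict: none. No listed pattern accepts 2F2(-\frac{5}{4}, 1; -\frac{3}{2}, 3; \frac{1}{2}).

Structural cue: t_0 = -\frac{1}{3} here, and cancel k + 1/2 from the displayed ratio first; then C = -1/3, x = 1/2.
Ratio: r(k) = \frac{1}{2} * (k-\frac{5}{4}) (k+1) / [(k-\frac{3}{2}) (k+3) (k+1)] - rational; roots negated = parameters, x = \frac{1}{2}, C = -\frac{1}{3}.


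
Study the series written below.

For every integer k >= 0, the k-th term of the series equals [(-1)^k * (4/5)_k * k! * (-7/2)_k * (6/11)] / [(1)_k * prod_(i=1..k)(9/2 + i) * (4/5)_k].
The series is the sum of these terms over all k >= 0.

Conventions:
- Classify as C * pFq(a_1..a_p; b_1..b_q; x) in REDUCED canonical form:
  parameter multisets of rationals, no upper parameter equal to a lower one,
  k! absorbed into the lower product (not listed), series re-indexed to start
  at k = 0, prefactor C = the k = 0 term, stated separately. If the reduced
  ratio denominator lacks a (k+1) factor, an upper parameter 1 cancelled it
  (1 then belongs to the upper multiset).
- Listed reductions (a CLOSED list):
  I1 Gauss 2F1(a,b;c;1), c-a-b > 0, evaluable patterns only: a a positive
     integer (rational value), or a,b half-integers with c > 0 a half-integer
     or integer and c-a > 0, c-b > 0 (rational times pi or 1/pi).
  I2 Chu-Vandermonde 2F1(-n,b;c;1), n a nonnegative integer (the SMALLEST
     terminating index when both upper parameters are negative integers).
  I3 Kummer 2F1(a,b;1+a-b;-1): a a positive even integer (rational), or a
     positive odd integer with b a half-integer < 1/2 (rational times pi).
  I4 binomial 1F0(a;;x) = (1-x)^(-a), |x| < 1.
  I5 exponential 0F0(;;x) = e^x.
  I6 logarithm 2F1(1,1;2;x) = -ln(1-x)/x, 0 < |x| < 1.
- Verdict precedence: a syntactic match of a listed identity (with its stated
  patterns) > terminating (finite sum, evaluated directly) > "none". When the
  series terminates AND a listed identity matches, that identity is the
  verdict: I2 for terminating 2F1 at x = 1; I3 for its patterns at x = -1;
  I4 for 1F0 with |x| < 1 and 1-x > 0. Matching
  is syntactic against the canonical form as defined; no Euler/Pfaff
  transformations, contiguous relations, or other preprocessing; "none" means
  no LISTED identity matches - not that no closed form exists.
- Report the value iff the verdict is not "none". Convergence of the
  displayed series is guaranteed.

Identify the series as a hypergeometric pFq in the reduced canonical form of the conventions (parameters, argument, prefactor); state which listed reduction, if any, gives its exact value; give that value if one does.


Canonical form: C = 6/11 times 2F1 with upper {-7/2, 1}, lower {11/2}, x = -1. Verdict: this is the Kummer evaluation I3 (x = -1; c = 11/2 equals 1+a-b for upper {-7/2, 1}: listed pattern). Hence: (945/2816) * pi.

Key step: t_0 being 6/11, the lower running product (C = 6/11) is a rising factorial.
Step ratio: r(k) = (-1) * (k-7/2) (k+1) / [(k+11/2) (k+1)] - poly over poly, x = (-1) from leading terms; C = 6/11 at k = 0.


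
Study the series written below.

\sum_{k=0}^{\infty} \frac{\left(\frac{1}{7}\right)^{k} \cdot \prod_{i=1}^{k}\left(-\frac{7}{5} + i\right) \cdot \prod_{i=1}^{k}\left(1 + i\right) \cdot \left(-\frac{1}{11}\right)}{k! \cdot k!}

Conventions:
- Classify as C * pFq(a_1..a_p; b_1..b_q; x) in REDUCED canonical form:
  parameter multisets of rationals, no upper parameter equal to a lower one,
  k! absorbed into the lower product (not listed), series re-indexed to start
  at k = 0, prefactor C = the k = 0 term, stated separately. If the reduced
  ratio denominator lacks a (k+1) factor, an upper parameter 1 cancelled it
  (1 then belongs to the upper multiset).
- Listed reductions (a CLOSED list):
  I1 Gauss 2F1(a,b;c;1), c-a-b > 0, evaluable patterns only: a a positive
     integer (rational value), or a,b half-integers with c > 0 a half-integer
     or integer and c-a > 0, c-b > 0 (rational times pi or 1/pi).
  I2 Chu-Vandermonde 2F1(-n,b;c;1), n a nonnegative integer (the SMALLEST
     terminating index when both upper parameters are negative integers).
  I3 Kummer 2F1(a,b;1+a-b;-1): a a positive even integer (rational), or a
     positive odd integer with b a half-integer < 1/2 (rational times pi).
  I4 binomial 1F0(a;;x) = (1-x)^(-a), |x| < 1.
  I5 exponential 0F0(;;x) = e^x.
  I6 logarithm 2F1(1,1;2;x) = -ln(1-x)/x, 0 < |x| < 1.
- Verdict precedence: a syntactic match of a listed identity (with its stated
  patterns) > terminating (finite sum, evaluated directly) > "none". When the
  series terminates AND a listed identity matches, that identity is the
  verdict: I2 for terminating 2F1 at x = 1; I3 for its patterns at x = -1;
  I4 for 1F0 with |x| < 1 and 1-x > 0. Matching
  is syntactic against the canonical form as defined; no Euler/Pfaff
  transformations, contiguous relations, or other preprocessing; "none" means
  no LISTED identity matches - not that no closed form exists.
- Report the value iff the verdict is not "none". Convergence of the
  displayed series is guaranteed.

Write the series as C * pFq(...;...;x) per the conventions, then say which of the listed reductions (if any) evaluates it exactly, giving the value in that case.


Reduced: x = \frac{1}{7}, 2F1, upper = {-\frac{2}{5}, 2}, lower = {1}, C = -\frac{1}{11}. Verdict: none. No listed pattern accepts 2F1(-\frac{2}{5}, 2; 1; \frac{1}{7}).

Key observation: t_0 = -\frac{1}{11} here, and the running product (C = -1/11) telescopes to a rising factorial.
Ratio: r(k) = \frac{1}{7} * (k-\frac{2}{5}) (k+2) / [(k+1) (k+1)] - poly over poly, x = \frac{1}{7} from leading terms; C = -\frac{1}{11} at k = 0.


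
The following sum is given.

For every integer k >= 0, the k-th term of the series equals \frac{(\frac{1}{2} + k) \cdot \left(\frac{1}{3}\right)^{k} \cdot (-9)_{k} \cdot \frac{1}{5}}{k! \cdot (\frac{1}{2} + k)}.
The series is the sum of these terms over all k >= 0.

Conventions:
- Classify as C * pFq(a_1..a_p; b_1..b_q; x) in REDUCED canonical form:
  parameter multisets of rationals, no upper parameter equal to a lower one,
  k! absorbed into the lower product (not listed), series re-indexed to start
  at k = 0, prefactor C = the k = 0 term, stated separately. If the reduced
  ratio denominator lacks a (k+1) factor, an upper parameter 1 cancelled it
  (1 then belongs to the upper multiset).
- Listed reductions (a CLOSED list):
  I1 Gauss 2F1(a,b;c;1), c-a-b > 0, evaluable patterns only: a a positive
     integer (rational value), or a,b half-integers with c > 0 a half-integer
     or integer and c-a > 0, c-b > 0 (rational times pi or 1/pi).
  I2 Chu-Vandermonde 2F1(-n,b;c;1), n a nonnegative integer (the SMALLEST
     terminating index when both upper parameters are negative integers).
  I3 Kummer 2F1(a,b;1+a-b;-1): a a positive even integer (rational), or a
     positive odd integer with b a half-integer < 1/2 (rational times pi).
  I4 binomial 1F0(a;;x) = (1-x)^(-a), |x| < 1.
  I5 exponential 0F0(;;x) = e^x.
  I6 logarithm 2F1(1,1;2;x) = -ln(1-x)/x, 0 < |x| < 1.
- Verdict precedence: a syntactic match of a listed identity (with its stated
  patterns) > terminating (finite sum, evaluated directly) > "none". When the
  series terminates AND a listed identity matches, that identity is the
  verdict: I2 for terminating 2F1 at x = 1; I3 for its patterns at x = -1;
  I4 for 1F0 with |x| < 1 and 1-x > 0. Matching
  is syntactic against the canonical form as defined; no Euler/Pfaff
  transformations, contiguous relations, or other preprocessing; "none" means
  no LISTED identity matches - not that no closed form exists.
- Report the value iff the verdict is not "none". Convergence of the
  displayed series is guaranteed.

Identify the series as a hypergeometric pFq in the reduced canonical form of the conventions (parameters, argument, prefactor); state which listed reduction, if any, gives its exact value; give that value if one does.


Canonical form: C = \frac{1}{5} times 1F0 with upper {-9}, lower {-}, x = \frac{1}{3}. Verdict: the I4 binomial reduction matches (the 1F0 binomial series: exponent 9, x = \frac{1}{3}). Sum: \frac{512}{98415}.

First insight: t_0 = \frac{1}{5} here, and k + 1/2 divides numerator and denominator alike; C = 1/5, x = 1/3 after cancelling.
Ratio: r(k) = \frac{1}{3} * (k-9) / [(k+1)] - poly over poly, x = \frac{1}{3} from leading terms; C = \frac{1}{5} at k = 0.


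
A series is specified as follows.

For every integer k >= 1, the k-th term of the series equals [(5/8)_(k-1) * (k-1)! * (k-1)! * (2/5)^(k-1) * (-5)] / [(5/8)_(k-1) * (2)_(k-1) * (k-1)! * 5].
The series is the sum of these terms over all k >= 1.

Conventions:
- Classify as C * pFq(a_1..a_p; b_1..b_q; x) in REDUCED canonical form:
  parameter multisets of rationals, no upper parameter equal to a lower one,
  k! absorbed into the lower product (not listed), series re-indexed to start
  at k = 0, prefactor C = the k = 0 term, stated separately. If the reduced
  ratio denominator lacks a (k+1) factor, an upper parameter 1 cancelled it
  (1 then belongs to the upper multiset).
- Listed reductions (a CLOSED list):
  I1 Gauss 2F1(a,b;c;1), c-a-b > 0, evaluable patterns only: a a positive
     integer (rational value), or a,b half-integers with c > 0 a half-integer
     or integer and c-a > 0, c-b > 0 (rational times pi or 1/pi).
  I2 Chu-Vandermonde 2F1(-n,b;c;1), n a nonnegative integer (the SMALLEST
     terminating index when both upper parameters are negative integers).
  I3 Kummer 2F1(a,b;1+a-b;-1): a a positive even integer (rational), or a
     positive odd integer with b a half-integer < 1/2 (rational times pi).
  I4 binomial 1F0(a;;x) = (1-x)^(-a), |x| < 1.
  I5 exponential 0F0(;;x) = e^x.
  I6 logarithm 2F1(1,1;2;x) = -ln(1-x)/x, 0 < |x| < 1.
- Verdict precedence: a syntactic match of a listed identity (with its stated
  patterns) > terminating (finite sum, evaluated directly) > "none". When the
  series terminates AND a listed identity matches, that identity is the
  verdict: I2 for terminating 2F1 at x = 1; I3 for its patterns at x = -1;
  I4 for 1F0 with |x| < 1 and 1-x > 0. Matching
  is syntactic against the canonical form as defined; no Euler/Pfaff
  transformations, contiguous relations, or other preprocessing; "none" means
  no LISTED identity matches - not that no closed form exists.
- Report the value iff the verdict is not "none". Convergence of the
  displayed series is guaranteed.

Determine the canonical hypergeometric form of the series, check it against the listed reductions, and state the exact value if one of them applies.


With C = -1: the canonical form is 2F1(1, 1; 2; 2/5). Verdict: this is the logarithmic series (I6) (the logarithm: parameters (1,1;2), x = 2/5). Exact value: (5/2) * ln(3/5).

Structural cue: t_0 = -1 here, and the factorial ratio (prefactor -1) (k+a-1)!/(a-1)! is a rising factorial (a)_k.
Step ratio: r(k) = (2/5) * (k+1) (k+1) / [(k+2) (k+1)] ; factor over Q: parameters, x = (2/5), and C = -1.


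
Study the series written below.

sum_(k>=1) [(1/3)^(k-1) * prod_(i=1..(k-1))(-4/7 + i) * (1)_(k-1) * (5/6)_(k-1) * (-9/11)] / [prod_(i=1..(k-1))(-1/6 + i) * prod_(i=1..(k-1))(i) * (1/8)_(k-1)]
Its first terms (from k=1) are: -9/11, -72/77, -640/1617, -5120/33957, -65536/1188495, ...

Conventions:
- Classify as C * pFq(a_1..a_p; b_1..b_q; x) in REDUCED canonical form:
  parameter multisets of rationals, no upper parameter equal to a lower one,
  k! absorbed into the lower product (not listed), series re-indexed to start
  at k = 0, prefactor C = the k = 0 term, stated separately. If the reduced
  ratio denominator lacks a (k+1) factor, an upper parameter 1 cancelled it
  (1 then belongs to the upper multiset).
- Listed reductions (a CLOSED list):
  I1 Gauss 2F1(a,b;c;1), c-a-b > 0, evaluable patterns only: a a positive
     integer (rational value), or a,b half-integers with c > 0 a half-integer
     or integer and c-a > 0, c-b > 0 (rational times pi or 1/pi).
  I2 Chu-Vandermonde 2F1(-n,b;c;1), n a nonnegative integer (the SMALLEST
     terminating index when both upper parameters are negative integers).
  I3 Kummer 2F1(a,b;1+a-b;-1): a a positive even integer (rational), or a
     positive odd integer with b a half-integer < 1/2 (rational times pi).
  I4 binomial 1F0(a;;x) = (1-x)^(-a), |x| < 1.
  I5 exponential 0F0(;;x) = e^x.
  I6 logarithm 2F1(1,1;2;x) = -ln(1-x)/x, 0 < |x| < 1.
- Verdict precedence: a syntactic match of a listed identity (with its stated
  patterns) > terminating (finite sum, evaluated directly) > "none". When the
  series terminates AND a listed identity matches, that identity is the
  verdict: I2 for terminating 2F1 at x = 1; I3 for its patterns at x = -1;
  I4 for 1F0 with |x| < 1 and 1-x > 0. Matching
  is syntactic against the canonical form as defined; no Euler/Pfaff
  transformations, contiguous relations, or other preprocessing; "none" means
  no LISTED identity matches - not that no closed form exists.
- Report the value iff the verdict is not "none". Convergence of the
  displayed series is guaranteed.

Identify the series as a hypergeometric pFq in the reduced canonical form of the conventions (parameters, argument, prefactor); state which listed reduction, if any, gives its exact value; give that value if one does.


The tell: t_0 being -9/11, the lower running product (C = -9/11, x = 1/3) is a rising factorial.
Adjacent-term ratio: r(k) = (1/3) * (k+3/7) (k+1) / [(k+1/8) (k+1)] - rational in k. x = (1/3); t_0 = -9/11; negate the roots.

Prefactor -9/11, argument 1/3: 2F1 with upper {3/7, 1} over lower {1/8}. Verdict: none (x = 1/3): each listed identity misses the multisets {3/7, 1} ; {1/8}.


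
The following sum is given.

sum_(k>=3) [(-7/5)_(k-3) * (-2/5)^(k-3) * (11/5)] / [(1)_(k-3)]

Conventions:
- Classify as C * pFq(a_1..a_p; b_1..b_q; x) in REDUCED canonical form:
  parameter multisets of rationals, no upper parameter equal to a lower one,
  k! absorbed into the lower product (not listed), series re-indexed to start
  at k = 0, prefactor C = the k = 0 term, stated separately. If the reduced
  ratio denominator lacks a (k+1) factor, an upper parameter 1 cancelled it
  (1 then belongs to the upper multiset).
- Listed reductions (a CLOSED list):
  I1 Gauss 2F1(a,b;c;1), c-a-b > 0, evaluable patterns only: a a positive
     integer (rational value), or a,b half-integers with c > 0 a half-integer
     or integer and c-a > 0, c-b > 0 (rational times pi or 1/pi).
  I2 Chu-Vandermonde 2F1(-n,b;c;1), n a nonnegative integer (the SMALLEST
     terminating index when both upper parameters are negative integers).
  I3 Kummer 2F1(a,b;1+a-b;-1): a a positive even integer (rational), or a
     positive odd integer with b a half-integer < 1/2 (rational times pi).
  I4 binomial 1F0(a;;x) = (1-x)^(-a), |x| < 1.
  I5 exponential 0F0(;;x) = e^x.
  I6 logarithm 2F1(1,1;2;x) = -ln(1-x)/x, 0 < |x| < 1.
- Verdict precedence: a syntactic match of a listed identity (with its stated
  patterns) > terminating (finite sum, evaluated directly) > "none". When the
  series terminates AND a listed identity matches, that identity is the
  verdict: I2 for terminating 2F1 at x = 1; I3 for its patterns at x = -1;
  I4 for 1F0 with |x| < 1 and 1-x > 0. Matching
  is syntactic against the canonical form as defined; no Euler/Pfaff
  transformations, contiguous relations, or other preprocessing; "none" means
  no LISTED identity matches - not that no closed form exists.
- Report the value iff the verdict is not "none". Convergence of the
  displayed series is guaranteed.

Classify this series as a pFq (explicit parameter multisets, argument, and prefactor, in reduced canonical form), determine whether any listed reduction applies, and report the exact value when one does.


Reduced: x = -2/5, 1F0, upper = {-7/5}, lower = {-}, C = 11/5. Verdict: the I4 binomial reduction applies (the 1F0 binomial series: exponent 7/5, x = -2/5). Hence: (11/5) * (7/5)^(7/5).

Structural cue: t_0 being 11/5, (1)_k (C = 11/5, x = -2/5) is k! itself.
Term ratio: r(k) = (-2/5) * (k-7/5) / [(k+1)] - poly over poly, x = (-2/5) from leading terms; C = 11/5 at k = 0.


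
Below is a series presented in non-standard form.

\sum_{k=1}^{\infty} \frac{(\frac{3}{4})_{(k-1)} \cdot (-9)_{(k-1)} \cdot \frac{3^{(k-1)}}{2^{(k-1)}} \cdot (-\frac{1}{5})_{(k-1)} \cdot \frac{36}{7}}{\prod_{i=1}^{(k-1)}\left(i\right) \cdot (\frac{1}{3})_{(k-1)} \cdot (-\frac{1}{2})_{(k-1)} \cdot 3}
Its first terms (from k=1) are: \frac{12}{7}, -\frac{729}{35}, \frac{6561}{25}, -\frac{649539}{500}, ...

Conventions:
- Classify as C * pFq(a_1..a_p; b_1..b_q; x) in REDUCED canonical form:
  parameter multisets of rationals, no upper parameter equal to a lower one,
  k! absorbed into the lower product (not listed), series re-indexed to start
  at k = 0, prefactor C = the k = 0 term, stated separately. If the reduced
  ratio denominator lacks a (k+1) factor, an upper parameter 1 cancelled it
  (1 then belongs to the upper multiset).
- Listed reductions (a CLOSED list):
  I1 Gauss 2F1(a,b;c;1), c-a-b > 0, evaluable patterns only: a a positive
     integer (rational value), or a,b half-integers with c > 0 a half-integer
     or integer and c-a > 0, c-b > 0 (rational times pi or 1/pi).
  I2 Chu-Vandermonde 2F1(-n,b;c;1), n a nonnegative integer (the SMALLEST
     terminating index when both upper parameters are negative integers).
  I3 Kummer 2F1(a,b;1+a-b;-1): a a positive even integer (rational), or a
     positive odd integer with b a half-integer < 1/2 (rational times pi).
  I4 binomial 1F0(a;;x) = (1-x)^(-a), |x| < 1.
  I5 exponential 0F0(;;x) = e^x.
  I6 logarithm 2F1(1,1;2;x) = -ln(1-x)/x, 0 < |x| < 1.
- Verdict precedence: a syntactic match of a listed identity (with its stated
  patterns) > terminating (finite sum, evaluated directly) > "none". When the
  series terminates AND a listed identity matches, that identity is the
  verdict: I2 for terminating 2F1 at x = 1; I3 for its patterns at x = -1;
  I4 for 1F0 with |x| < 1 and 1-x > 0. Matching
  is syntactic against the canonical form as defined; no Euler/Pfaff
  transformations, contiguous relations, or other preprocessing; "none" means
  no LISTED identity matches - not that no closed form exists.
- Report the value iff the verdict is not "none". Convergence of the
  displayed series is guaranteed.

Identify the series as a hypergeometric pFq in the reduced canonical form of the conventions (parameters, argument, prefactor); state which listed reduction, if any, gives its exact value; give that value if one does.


Reduced: x = \frac{3}{2}, 3F2, upper = {-9, -\frac{1}{5}, \frac{3}{4}}, lower = {-\frac{1}{2}, \frac{1}{3}}, C = \frac{12}{7}. Verdict: terminating - upper -9 stops the sum at k = 9; the 10 terms are added exactly. Value: \frac{1321953329306931159}{416416000000000000}.

Structural cue: with t_0 = \frac{12}{7}, the two k-th powers (prefactor 12/7) combine into one argument.
Step ratio: r(k) = \frac{3}{2} * (k-9) (k-\frac{1}{5}) (k+\frac{3}{4}) / [(k-\frac{1}{2}) (k+\frac{1}{3}) (k+1)] - poly over poly, x = \frac{3}{2} from leading terms; C = \frac{12}{7} at k = 0.
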